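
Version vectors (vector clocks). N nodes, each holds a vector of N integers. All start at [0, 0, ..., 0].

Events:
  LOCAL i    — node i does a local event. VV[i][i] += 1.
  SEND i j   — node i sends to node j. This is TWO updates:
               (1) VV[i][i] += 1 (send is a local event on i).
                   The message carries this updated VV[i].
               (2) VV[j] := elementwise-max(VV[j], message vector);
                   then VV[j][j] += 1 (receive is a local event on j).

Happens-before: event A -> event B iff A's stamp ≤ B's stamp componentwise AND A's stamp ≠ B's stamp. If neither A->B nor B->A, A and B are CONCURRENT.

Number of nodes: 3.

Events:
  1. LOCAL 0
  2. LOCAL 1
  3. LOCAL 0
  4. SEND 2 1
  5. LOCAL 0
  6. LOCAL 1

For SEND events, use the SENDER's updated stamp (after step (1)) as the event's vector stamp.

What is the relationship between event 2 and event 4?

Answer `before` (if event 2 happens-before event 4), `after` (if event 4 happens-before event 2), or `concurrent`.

Answer: concurrent

Derivation:
Initial: VV[0]=[0, 0, 0]
Initial: VV[1]=[0, 0, 0]
Initial: VV[2]=[0, 0, 0]
Event 1: LOCAL 0: VV[0][0]++ -> VV[0]=[1, 0, 0]
Event 2: LOCAL 1: VV[1][1]++ -> VV[1]=[0, 1, 0]
Event 3: LOCAL 0: VV[0][0]++ -> VV[0]=[2, 0, 0]
Event 4: SEND 2->1: VV[2][2]++ -> VV[2]=[0, 0, 1], msg_vec=[0, 0, 1]; VV[1]=max(VV[1],msg_vec) then VV[1][1]++ -> VV[1]=[0, 2, 1]
Event 5: LOCAL 0: VV[0][0]++ -> VV[0]=[3, 0, 0]
Event 6: LOCAL 1: VV[1][1]++ -> VV[1]=[0, 3, 1]
Event 2 stamp: [0, 1, 0]
Event 4 stamp: [0, 0, 1]
[0, 1, 0] <= [0, 0, 1]? False
[0, 0, 1] <= [0, 1, 0]? False
Relation: concurrent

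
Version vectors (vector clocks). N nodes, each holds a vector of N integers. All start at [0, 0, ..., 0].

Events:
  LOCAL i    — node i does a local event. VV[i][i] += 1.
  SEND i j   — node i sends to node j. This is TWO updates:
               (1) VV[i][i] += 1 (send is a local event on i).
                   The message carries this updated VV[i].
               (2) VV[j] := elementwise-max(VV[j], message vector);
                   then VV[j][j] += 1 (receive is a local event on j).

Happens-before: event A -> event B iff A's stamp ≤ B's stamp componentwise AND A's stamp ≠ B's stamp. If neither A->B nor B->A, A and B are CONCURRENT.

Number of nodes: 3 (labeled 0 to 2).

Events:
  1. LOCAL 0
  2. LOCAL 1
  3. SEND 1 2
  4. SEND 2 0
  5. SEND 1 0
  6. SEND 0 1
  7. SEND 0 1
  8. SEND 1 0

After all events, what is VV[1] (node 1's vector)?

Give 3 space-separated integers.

Initial: VV[0]=[0, 0, 0]
Initial: VV[1]=[0, 0, 0]
Initial: VV[2]=[0, 0, 0]
Event 1: LOCAL 0: VV[0][0]++ -> VV[0]=[1, 0, 0]
Event 2: LOCAL 1: VV[1][1]++ -> VV[1]=[0, 1, 0]
Event 3: SEND 1->2: VV[1][1]++ -> VV[1]=[0, 2, 0], msg_vec=[0, 2, 0]; VV[2]=max(VV[2],msg_vec) then VV[2][2]++ -> VV[2]=[0, 2, 1]
Event 4: SEND 2->0: VV[2][2]++ -> VV[2]=[0, 2, 2], msg_vec=[0, 2, 2]; VV[0]=max(VV[0],msg_vec) then VV[0][0]++ -> VV[0]=[2, 2, 2]
Event 5: SEND 1->0: VV[1][1]++ -> VV[1]=[0, 3, 0], msg_vec=[0, 3, 0]; VV[0]=max(VV[0],msg_vec) then VV[0][0]++ -> VV[0]=[3, 3, 2]
Event 6: SEND 0->1: VV[0][0]++ -> VV[0]=[4, 3, 2], msg_vec=[4, 3, 2]; VV[1]=max(VV[1],msg_vec) then VV[1][1]++ -> VV[1]=[4, 4, 2]
Event 7: SEND 0->1: VV[0][0]++ -> VV[0]=[5, 3, 2], msg_vec=[5, 3, 2]; VV[1]=max(VV[1],msg_vec) then VV[1][1]++ -> VV[1]=[5, 5, 2]
Event 8: SEND 1->0: VV[1][1]++ -> VV[1]=[5, 6, 2], msg_vec=[5, 6, 2]; VV[0]=max(VV[0],msg_vec) then VV[0][0]++ -> VV[0]=[6, 6, 2]
Final vectors: VV[0]=[6, 6, 2]; VV[1]=[5, 6, 2]; VV[2]=[0, 2, 2]

Answer: 5 6 2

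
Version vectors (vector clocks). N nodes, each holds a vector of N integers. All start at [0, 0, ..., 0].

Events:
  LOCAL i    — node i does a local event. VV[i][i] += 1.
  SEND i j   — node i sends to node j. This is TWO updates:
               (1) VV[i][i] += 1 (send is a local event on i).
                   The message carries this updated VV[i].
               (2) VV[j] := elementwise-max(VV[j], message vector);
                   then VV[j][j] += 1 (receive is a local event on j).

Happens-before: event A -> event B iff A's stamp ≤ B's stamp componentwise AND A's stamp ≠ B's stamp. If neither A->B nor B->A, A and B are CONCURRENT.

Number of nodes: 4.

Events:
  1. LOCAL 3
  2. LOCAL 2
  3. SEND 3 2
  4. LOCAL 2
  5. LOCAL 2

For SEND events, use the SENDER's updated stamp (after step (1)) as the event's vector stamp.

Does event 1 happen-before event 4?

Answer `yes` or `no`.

Initial: VV[0]=[0, 0, 0, 0]
Initial: VV[1]=[0, 0, 0, 0]
Initial: VV[2]=[0, 0, 0, 0]
Initial: VV[3]=[0, 0, 0, 0]
Event 1: LOCAL 3: VV[3][3]++ -> VV[3]=[0, 0, 0, 1]
Event 2: LOCAL 2: VV[2][2]++ -> VV[2]=[0, 0, 1, 0]
Event 3: SEND 3->2: VV[3][3]++ -> VV[3]=[0, 0, 0, 2], msg_vec=[0, 0, 0, 2]; VV[2]=max(VV[2],msg_vec) then VV[2][2]++ -> VV[2]=[0, 0, 2, 2]
Event 4: LOCAL 2: VV[2][2]++ -> VV[2]=[0, 0, 3, 2]
Event 5: LOCAL 2: VV[2][2]++ -> VV[2]=[0, 0, 4, 2]
Event 1 stamp: [0, 0, 0, 1]
Event 4 stamp: [0, 0, 3, 2]
[0, 0, 0, 1] <= [0, 0, 3, 2]? True. Equal? False. Happens-before: True

Answer: yes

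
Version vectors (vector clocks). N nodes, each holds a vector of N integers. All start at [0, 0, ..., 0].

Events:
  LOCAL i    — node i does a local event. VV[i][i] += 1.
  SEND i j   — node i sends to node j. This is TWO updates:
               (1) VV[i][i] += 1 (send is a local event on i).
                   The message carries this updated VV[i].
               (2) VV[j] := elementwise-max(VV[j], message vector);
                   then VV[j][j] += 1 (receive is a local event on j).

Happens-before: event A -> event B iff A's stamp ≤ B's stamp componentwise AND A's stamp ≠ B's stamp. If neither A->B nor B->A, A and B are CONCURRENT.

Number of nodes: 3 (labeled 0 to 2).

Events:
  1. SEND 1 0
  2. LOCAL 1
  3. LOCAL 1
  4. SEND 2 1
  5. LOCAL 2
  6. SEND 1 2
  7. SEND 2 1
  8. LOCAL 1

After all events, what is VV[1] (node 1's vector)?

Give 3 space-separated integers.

Initial: VV[0]=[0, 0, 0]
Initial: VV[1]=[0, 0, 0]
Initial: VV[2]=[0, 0, 0]
Event 1: SEND 1->0: VV[1][1]++ -> VV[1]=[0, 1, 0], msg_vec=[0, 1, 0]; VV[0]=max(VV[0],msg_vec) then VV[0][0]++ -> VV[0]=[1, 1, 0]
Event 2: LOCAL 1: VV[1][1]++ -> VV[1]=[0, 2, 0]
Event 3: LOCAL 1: VV[1][1]++ -> VV[1]=[0, 3, 0]
Event 4: SEND 2->1: VV[2][2]++ -> VV[2]=[0, 0, 1], msg_vec=[0, 0, 1]; VV[1]=max(VV[1],msg_vec) then VV[1][1]++ -> VV[1]=[0, 4, 1]
Event 5: LOCAL 2: VV[2][2]++ -> VV[2]=[0, 0, 2]
Event 6: SEND 1->2: VV[1][1]++ -> VV[1]=[0, 5, 1], msg_vec=[0, 5, 1]; VV[2]=max(VV[2],msg_vec) then VV[2][2]++ -> VV[2]=[0, 5, 3]
Event 7: SEND 2->1: VV[2][2]++ -> VV[2]=[0, 5, 4], msg_vec=[0, 5, 4]; VV[1]=max(VV[1],msg_vec) then VV[1][1]++ -> VV[1]=[0, 6, 4]
Event 8: LOCAL 1: VV[1][1]++ -> VV[1]=[0, 7, 4]
Final vectors: VV[0]=[1, 1, 0]; VV[1]=[0, 7, 4]; VV[2]=[0, 5, 4]

Answer: 0 7 4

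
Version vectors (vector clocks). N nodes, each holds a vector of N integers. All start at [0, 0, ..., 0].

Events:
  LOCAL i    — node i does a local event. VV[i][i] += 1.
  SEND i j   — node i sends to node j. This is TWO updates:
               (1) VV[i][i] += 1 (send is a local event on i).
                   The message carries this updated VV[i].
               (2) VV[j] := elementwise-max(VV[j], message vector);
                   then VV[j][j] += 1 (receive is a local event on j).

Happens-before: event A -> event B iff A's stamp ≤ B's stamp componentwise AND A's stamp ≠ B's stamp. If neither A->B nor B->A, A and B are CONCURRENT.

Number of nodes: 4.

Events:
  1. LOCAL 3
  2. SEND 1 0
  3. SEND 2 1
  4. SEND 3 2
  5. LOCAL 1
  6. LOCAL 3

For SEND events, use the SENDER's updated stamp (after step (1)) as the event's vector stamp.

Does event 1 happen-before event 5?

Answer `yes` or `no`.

Initial: VV[0]=[0, 0, 0, 0]
Initial: VV[1]=[0, 0, 0, 0]
Initial: VV[2]=[0, 0, 0, 0]
Initial: VV[3]=[0, 0, 0, 0]
Event 1: LOCAL 3: VV[3][3]++ -> VV[3]=[0, 0, 0, 1]
Event 2: SEND 1->0: VV[1][1]++ -> VV[1]=[0, 1, 0, 0], msg_vec=[0, 1, 0, 0]; VV[0]=max(VV[0],msg_vec) then VV[0][0]++ -> VV[0]=[1, 1, 0, 0]
Event 3: SEND 2->1: VV[2][2]++ -> VV[2]=[0, 0, 1, 0], msg_vec=[0, 0, 1, 0]; VV[1]=max(VV[1],msg_vec) then VV[1][1]++ -> VV[1]=[0, 2, 1, 0]
Event 4: SEND 3->2: VV[3][3]++ -> VV[3]=[0, 0, 0, 2], msg_vec=[0, 0, 0, 2]; VV[2]=max(VV[2],msg_vec) then VV[2][2]++ -> VV[2]=[0, 0, 2, 2]
Event 5: LOCAL 1: VV[1][1]++ -> VV[1]=[0, 3, 1, 0]
Event 6: LOCAL 3: VV[3][3]++ -> VV[3]=[0, 0, 0, 3]
Event 1 stamp: [0, 0, 0, 1]
Event 5 stamp: [0, 3, 1, 0]
[0, 0, 0, 1] <= [0, 3, 1, 0]? False. Equal? False. Happens-before: False

Answer: no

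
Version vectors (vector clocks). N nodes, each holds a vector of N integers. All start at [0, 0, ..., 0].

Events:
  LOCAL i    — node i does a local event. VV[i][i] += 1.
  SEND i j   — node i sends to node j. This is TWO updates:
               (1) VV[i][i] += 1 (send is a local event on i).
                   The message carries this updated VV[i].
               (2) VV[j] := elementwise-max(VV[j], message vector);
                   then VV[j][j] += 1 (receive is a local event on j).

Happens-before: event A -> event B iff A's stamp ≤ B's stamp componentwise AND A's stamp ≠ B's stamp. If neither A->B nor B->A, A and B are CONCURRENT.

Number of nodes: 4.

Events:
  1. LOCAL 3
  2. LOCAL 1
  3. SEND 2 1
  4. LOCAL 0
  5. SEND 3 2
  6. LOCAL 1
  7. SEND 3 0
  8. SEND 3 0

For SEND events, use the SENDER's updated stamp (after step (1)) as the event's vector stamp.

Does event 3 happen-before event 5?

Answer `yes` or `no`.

Answer: no

Derivation:
Initial: VV[0]=[0, 0, 0, 0]
Initial: VV[1]=[0, 0, 0, 0]
Initial: VV[2]=[0, 0, 0, 0]
Initial: VV[3]=[0, 0, 0, 0]
Event 1: LOCAL 3: VV[3][3]++ -> VV[3]=[0, 0, 0, 1]
Event 2: LOCAL 1: VV[1][1]++ -> VV[1]=[0, 1, 0, 0]
Event 3: SEND 2->1: VV[2][2]++ -> VV[2]=[0, 0, 1, 0], msg_vec=[0, 0, 1, 0]; VV[1]=max(VV[1],msg_vec) then VV[1][1]++ -> VV[1]=[0, 2, 1, 0]
Event 4: LOCAL 0: VV[0][0]++ -> VV[0]=[1, 0, 0, 0]
Event 5: SEND 3->2: VV[3][3]++ -> VV[3]=[0, 0, 0, 2], msg_vec=[0, 0, 0, 2]; VV[2]=max(VV[2],msg_vec) then VV[2][2]++ -> VV[2]=[0, 0, 2, 2]
Event 6: LOCAL 1: VV[1][1]++ -> VV[1]=[0, 3, 1, 0]
Event 7: SEND 3->0: VV[3][3]++ -> VV[3]=[0, 0, 0, 3], msg_vec=[0, 0, 0, 3]; VV[0]=max(VV[0],msg_vec) then VV[0][0]++ -> VV[0]=[2, 0, 0, 3]
Event 8: SEND 3->0: VV[3][3]++ -> VV[3]=[0, 0, 0, 4], msg_vec=[0, 0, 0, 4]; VV[0]=max(VV[0],msg_vec) then VV[0][0]++ -> VV[0]=[3, 0, 0, 4]
Event 3 stamp: [0, 0, 1, 0]
Event 5 stamp: [0, 0, 0, 2]
[0, 0, 1, 0] <= [0, 0, 0, 2]? False. Equal? False. Happens-before: False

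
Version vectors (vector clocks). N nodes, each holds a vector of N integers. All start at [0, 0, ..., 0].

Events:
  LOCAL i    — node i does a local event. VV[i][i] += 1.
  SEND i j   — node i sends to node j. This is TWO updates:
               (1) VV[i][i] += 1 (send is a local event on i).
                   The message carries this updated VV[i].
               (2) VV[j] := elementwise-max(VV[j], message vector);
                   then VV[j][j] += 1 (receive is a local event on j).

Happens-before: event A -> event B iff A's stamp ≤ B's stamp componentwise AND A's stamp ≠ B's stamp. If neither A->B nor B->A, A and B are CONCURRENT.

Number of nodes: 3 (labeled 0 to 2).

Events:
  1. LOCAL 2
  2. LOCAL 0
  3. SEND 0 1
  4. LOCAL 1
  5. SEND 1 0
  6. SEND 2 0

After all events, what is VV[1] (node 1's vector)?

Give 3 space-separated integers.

Answer: 2 3 0

Derivation:
Initial: VV[0]=[0, 0, 0]
Initial: VV[1]=[0, 0, 0]
Initial: VV[2]=[0, 0, 0]
Event 1: LOCAL 2: VV[2][2]++ -> VV[2]=[0, 0, 1]
Event 2: LOCAL 0: VV[0][0]++ -> VV[0]=[1, 0, 0]
Event 3: SEND 0->1: VV[0][0]++ -> VV[0]=[2, 0, 0], msg_vec=[2, 0, 0]; VV[1]=max(VV[1],msg_vec) then VV[1][1]++ -> VV[1]=[2, 1, 0]
Event 4: LOCAL 1: VV[1][1]++ -> VV[1]=[2, 2, 0]
Event 5: SEND 1->0: VV[1][1]++ -> VV[1]=[2, 3, 0], msg_vec=[2, 3, 0]; VV[0]=max(VV[0],msg_vec) then VV[0][0]++ -> VV[0]=[3, 3, 0]
Event 6: SEND 2->0: VV[2][2]++ -> VV[2]=[0, 0, 2], msg_vec=[0, 0, 2]; VV[0]=max(VV[0],msg_vec) then VV[0][0]++ -> VV[0]=[4, 3, 2]
Final vectors: VV[0]=[4, 3, 2]; VV[1]=[2, 3, 0]; VV[2]=[0, 0, 2]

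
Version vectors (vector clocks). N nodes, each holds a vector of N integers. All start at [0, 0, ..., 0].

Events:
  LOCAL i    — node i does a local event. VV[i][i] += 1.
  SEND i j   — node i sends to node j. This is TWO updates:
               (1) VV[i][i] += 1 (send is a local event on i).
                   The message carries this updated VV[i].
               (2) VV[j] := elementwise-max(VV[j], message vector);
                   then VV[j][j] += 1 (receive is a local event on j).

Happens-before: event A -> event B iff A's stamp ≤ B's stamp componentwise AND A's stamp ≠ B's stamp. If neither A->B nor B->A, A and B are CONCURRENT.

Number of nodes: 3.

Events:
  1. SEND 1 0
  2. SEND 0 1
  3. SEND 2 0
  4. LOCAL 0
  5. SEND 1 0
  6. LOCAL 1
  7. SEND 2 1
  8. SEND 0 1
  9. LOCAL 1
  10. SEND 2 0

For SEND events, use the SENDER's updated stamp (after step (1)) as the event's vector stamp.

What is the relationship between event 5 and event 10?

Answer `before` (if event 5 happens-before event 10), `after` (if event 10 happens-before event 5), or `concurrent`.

Answer: concurrent

Derivation:
Initial: VV[0]=[0, 0, 0]
Initial: VV[1]=[0, 0, 0]
Initial: VV[2]=[0, 0, 0]
Event 1: SEND 1->0: VV[1][1]++ -> VV[1]=[0, 1, 0], msg_vec=[0, 1, 0]; VV[0]=max(VV[0],msg_vec) then VV[0][0]++ -> VV[0]=[1, 1, 0]
Event 2: SEND 0->1: VV[0][0]++ -> VV[0]=[2, 1, 0], msg_vec=[2, 1, 0]; VV[1]=max(VV[1],msg_vec) then VV[1][1]++ -> VV[1]=[2, 2, 0]
Event 3: SEND 2->0: VV[2][2]++ -> VV[2]=[0, 0, 1], msg_vec=[0, 0, 1]; VV[0]=max(VV[0],msg_vec) then VV[0][0]++ -> VV[0]=[3, 1, 1]
Event 4: LOCAL 0: VV[0][0]++ -> VV[0]=[4, 1, 1]
Event 5: SEND 1->0: VV[1][1]++ -> VV[1]=[2, 3, 0], msg_vec=[2, 3, 0]; VV[0]=max(VV[0],msg_vec) then VV[0][0]++ -> VV[0]=[5, 3, 1]
Event 6: LOCAL 1: VV[1][1]++ -> VV[1]=[2, 4, 0]
Event 7: SEND 2->1: VV[2][2]++ -> VV[2]=[0, 0, 2], msg_vec=[0, 0, 2]; VV[1]=max(VV[1],msg_vec) then VV[1][1]++ -> VV[1]=[2, 5, 2]
Event 8: SEND 0->1: VV[0][0]++ -> VV[0]=[6, 3, 1], msg_vec=[6, 3, 1]; VV[1]=max(VV[1],msg_vec) then VV[1][1]++ -> VV[1]=[6, 6, 2]
Event 9: LOCAL 1: VV[1][1]++ -> VV[1]=[6, 7, 2]
Event 10: SEND 2->0: VV[2][2]++ -> VV[2]=[0, 0, 3], msg_vec=[0, 0, 3]; VV[0]=max(VV[0],msg_vec) then VV[0][0]++ -> VV[0]=[7, 3, 3]
Event 5 stamp: [2, 3, 0]
Event 10 stamp: [0, 0, 3]
[2, 3, 0] <= [0, 0, 3]? False
[0, 0, 3] <= [2, 3, 0]? False
Relation: concurrent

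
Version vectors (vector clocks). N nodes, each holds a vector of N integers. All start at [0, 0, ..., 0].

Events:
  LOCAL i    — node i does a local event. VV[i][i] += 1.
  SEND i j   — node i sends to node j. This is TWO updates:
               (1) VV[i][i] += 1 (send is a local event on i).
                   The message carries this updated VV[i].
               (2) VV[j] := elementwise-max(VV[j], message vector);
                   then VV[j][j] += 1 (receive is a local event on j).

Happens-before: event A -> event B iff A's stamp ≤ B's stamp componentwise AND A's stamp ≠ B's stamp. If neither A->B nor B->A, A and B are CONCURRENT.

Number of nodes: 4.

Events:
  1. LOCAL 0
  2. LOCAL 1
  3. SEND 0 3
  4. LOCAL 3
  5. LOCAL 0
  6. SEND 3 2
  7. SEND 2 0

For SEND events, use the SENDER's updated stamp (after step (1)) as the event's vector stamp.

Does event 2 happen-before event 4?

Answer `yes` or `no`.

Initial: VV[0]=[0, 0, 0, 0]
Initial: VV[1]=[0, 0, 0, 0]
Initial: VV[2]=[0, 0, 0, 0]
Initial: VV[3]=[0, 0, 0, 0]
Event 1: LOCAL 0: VV[0][0]++ -> VV[0]=[1, 0, 0, 0]
Event 2: LOCAL 1: VV[1][1]++ -> VV[1]=[0, 1, 0, 0]
Event 3: SEND 0->3: VV[0][0]++ -> VV[0]=[2, 0, 0, 0], msg_vec=[2, 0, 0, 0]; VV[3]=max(VV[3],msg_vec) then VV[3][3]++ -> VV[3]=[2, 0, 0, 1]
Event 4: LOCAL 3: VV[3][3]++ -> VV[3]=[2, 0, 0, 2]
Event 5: LOCAL 0: VV[0][0]++ -> VV[0]=[3, 0, 0, 0]
Event 6: SEND 3->2: VV[3][3]++ -> VV[3]=[2, 0, 0, 3], msg_vec=[2, 0, 0, 3]; VV[2]=max(VV[2],msg_vec) then VV[2][2]++ -> VV[2]=[2, 0, 1, 3]
Event 7: SEND 2->0: VV[2][2]++ -> VV[2]=[2, 0, 2, 3], msg_vec=[2, 0, 2, 3]; VV[0]=max(VV[0],msg_vec) then VV[0][0]++ -> VV[0]=[4, 0, 2, 3]
Event 2 stamp: [0, 1, 0, 0]
Event 4 stamp: [2, 0, 0, 2]
[0, 1, 0, 0] <= [2, 0, 0, 2]? False. Equal? False. Happens-before: False

Answer: no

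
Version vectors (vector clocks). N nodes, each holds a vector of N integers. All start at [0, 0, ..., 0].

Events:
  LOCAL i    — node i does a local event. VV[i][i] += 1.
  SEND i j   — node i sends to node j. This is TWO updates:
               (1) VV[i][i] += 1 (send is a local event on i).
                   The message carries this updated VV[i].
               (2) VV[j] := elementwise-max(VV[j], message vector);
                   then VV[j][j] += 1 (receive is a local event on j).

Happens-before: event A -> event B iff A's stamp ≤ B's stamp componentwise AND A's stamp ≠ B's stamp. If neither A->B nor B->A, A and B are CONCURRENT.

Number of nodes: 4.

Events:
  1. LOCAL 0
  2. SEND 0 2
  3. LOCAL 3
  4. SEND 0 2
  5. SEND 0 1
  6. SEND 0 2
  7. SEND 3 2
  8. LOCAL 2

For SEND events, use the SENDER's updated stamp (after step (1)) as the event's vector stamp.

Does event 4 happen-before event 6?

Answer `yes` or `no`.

Answer: yes

Derivation:
Initial: VV[0]=[0, 0, 0, 0]
Initial: VV[1]=[0, 0, 0, 0]
Initial: VV[2]=[0, 0, 0, 0]
Initial: VV[3]=[0, 0, 0, 0]
Event 1: LOCAL 0: VV[0][0]++ -> VV[0]=[1, 0, 0, 0]
Event 2: SEND 0->2: VV[0][0]++ -> VV[0]=[2, 0, 0, 0], msg_vec=[2, 0, 0, 0]; VV[2]=max(VV[2],msg_vec) then VV[2][2]++ -> VV[2]=[2, 0, 1, 0]
Event 3: LOCAL 3: VV[3][3]++ -> VV[3]=[0, 0, 0, 1]
Event 4: SEND 0->2: VV[0][0]++ -> VV[0]=[3, 0, 0, 0], msg_vec=[3, 0, 0, 0]; VV[2]=max(VV[2],msg_vec) then VV[2][2]++ -> VV[2]=[3, 0, 2, 0]
Event 5: SEND 0->1: VV[0][0]++ -> VV[0]=[4, 0, 0, 0], msg_vec=[4, 0, 0, 0]; VV[1]=max(VV[1],msg_vec) then VV[1][1]++ -> VV[1]=[4, 1, 0, 0]
Event 6: SEND 0->2: VV[0][0]++ -> VV[0]=[5, 0, 0, 0], msg_vec=[5, 0, 0, 0]; VV[2]=max(VV[2],msg_vec) then VV[2][2]++ -> VV[2]=[5, 0, 3, 0]
Event 7: SEND 3->2: VV[3][3]++ -> VV[3]=[0, 0, 0, 2], msg_vec=[0, 0, 0, 2]; VV[2]=max(VV[2],msg_vec) then VV[2][2]++ -> VV[2]=[5, 0, 4, 2]
Event 8: LOCAL 2: VV[2][2]++ -> VV[2]=[5, 0, 5, 2]
Event 4 stamp: [3, 0, 0, 0]
Event 6 stamp: [5, 0, 0, 0]
[3, 0, 0, 0] <= [5, 0, 0, 0]? True. Equal? False. Happens-before: True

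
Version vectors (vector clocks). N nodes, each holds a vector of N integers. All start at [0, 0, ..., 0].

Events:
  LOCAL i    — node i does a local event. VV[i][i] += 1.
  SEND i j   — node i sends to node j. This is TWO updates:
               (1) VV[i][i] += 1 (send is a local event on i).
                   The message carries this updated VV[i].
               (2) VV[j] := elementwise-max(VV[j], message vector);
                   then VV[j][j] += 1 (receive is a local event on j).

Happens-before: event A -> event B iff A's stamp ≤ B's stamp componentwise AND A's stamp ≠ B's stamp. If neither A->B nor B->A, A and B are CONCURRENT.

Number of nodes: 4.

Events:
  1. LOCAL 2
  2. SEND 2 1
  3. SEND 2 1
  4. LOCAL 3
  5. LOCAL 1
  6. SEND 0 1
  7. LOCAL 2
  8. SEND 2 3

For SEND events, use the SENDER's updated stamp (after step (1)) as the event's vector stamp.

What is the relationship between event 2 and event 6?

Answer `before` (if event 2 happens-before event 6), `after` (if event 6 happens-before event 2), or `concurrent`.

Answer: concurrent

Derivation:
Initial: VV[0]=[0, 0, 0, 0]
Initial: VV[1]=[0, 0, 0, 0]
Initial: VV[2]=[0, 0, 0, 0]
Initial: VV[3]=[0, 0, 0, 0]
Event 1: LOCAL 2: VV[2][2]++ -> VV[2]=[0, 0, 1, 0]
Event 2: SEND 2->1: VV[2][2]++ -> VV[2]=[0, 0, 2, 0], msg_vec=[0, 0, 2, 0]; VV[1]=max(VV[1],msg_vec) then VV[1][1]++ -> VV[1]=[0, 1, 2, 0]
Event 3: SEND 2->1: VV[2][2]++ -> VV[2]=[0, 0, 3, 0], msg_vec=[0, 0, 3, 0]; VV[1]=max(VV[1],msg_vec) then VV[1][1]++ -> VV[1]=[0, 2, 3, 0]
Event 4: LOCAL 3: VV[3][3]++ -> VV[3]=[0, 0, 0, 1]
Event 5: LOCAL 1: VV[1][1]++ -> VV[1]=[0, 3, 3, 0]
Event 6: SEND 0->1: VV[0][0]++ -> VV[0]=[1, 0, 0, 0], msg_vec=[1, 0, 0, 0]; VV[1]=max(VV[1],msg_vec) then VV[1][1]++ -> VV[1]=[1, 4, 3, 0]
Event 7: LOCAL 2: VV[2][2]++ -> VV[2]=[0, 0, 4, 0]
Event 8: SEND 2->3: VV[2][2]++ -> VV[2]=[0, 0, 5, 0], msg_vec=[0, 0, 5, 0]; VV[3]=max(VV[3],msg_vec) then VV[3][3]++ -> VV[3]=[0, 0, 5, 2]
Event 2 stamp: [0, 0, 2, 0]
Event 6 stamp: [1, 0, 0, 0]
[0, 0, 2, 0] <= [1, 0, 0, 0]? False
[1, 0, 0, 0] <= [0, 0, 2, 0]? False
Relation: concurrent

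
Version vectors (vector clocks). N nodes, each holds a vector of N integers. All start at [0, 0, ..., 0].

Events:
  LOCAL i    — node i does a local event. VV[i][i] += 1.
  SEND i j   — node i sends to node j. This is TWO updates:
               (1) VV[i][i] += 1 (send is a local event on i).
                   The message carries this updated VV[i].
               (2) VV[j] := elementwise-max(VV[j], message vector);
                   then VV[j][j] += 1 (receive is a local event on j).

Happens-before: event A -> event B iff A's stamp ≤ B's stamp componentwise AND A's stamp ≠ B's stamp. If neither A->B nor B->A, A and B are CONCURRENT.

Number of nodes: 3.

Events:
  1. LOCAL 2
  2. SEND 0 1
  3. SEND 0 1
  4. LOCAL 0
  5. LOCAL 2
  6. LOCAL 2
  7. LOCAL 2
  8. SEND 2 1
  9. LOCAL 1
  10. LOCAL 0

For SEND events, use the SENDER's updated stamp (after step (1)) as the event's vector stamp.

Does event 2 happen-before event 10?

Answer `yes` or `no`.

Initial: VV[0]=[0, 0, 0]
Initial: VV[1]=[0, 0, 0]
Initial: VV[2]=[0, 0, 0]
Event 1: LOCAL 2: VV[2][2]++ -> VV[2]=[0, 0, 1]
Event 2: SEND 0->1: VV[0][0]++ -> VV[0]=[1, 0, 0], msg_vec=[1, 0, 0]; VV[1]=max(VV[1],msg_vec) then VV[1][1]++ -> VV[1]=[1, 1, 0]
Event 3: SEND 0->1: VV[0][0]++ -> VV[0]=[2, 0, 0], msg_vec=[2, 0, 0]; VV[1]=max(VV[1],msg_vec) then VV[1][1]++ -> VV[1]=[2, 2, 0]
Event 4: LOCAL 0: VV[0][0]++ -> VV[0]=[3, 0, 0]
Event 5: LOCAL 2: VV[2][2]++ -> VV[2]=[0, 0, 2]
Event 6: LOCAL 2: VV[2][2]++ -> VV[2]=[0, 0, 3]
Event 7: LOCAL 2: VV[2][2]++ -> VV[2]=[0, 0, 4]
Event 8: SEND 2->1: VV[2][2]++ -> VV[2]=[0, 0, 5], msg_vec=[0, 0, 5]; VV[1]=max(VV[1],msg_vec) then VV[1][1]++ -> VV[1]=[2, 3, 5]
Event 9: LOCAL 1: VV[1][1]++ -> VV[1]=[2, 4, 5]
Event 10: LOCAL 0: VV[0][0]++ -> VV[0]=[4, 0, 0]
Event 2 stamp: [1, 0, 0]
Event 10 stamp: [4, 0, 0]
[1, 0, 0] <= [4, 0, 0]? True. Equal? False. Happens-before: True

Answer: yes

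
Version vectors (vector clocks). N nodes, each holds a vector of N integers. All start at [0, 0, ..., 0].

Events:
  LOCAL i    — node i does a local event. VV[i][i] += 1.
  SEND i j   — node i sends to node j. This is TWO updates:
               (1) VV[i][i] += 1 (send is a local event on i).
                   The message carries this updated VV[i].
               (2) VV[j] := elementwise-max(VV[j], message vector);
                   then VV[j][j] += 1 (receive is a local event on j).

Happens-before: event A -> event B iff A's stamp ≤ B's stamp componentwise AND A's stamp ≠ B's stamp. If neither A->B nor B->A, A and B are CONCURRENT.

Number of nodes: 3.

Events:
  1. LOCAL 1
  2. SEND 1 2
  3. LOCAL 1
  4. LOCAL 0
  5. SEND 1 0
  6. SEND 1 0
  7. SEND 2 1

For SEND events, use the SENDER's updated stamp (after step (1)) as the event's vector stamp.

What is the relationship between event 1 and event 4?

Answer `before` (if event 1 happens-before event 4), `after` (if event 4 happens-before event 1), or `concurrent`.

Initial: VV[0]=[0, 0, 0]
Initial: VV[1]=[0, 0, 0]
Initial: VV[2]=[0, 0, 0]
Event 1: LOCAL 1: VV[1][1]++ -> VV[1]=[0, 1, 0]
Event 2: SEND 1->2: VV[1][1]++ -> VV[1]=[0, 2, 0], msg_vec=[0, 2, 0]; VV[2]=max(VV[2],msg_vec) then VV[2][2]++ -> VV[2]=[0, 2, 1]
Event 3: LOCAL 1: VV[1][1]++ -> VV[1]=[0, 3, 0]
Event 4: LOCAL 0: VV[0][0]++ -> VV[0]=[1, 0, 0]
Event 5: SEND 1->0: VV[1][1]++ -> VV[1]=[0, 4, 0], msg_vec=[0, 4, 0]; VV[0]=max(VV[0],msg_vec) then VV[0][0]++ -> VV[0]=[2, 4, 0]
Event 6: SEND 1->0: VV[1][1]++ -> VV[1]=[0, 5, 0], msg_vec=[0, 5, 0]; VV[0]=max(VV[0],msg_vec) then VV[0][0]++ -> VV[0]=[3, 5, 0]
Event 7: SEND 2->1: VV[2][2]++ -> VV[2]=[0, 2, 2], msg_vec=[0, 2, 2]; VV[1]=max(VV[1],msg_vec) then VV[1][1]++ -> VV[1]=[0, 6, 2]
Event 1 stamp: [0, 1, 0]
Event 4 stamp: [1, 0, 0]
[0, 1, 0] <= [1, 0, 0]? False
[1, 0, 0] <= [0, 1, 0]? False
Relation: concurrent

Answer: concurrent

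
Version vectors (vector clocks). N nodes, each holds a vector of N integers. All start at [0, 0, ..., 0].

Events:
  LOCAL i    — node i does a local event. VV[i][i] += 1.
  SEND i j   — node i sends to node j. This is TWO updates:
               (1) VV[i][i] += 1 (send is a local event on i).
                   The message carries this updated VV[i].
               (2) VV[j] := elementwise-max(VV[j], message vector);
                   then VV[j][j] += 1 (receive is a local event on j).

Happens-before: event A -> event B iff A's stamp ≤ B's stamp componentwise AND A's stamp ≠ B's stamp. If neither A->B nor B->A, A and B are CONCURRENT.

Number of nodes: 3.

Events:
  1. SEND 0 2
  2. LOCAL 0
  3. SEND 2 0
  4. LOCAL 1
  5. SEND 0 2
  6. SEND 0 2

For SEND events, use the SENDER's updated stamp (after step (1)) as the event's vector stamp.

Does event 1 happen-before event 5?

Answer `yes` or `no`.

Initial: VV[0]=[0, 0, 0]
Initial: VV[1]=[0, 0, 0]
Initial: VV[2]=[0, 0, 0]
Event 1: SEND 0->2: VV[0][0]++ -> VV[0]=[1, 0, 0], msg_vec=[1, 0, 0]; VV[2]=max(VV[2],msg_vec) then VV[2][2]++ -> VV[2]=[1, 0, 1]
Event 2: LOCAL 0: VV[0][0]++ -> VV[0]=[2, 0, 0]
Event 3: SEND 2->0: VV[2][2]++ -> VV[2]=[1, 0, 2], msg_vec=[1, 0, 2]; VV[0]=max(VV[0],msg_vec) then VV[0][0]++ -> VV[0]=[3, 0, 2]
Event 4: LOCAL 1: VV[1][1]++ -> VV[1]=[0, 1, 0]
Event 5: SEND 0->2: VV[0][0]++ -> VV[0]=[4, 0, 2], msg_vec=[4, 0, 2]; VV[2]=max(VV[2],msg_vec) then VV[2][2]++ -> VV[2]=[4, 0, 3]
Event 6: SEND 0->2: VV[0][0]++ -> VV[0]=[5, 0, 2], msg_vec=[5, 0, 2]; VV[2]=max(VV[2],msg_vec) then VV[2][2]++ -> VV[2]=[5, 0, 4]
Event 1 stamp: [1, 0, 0]
Event 5 stamp: [4, 0, 2]
[1, 0, 0] <= [4, 0, 2]? True. Equal? False. Happens-before: True

Answer: yes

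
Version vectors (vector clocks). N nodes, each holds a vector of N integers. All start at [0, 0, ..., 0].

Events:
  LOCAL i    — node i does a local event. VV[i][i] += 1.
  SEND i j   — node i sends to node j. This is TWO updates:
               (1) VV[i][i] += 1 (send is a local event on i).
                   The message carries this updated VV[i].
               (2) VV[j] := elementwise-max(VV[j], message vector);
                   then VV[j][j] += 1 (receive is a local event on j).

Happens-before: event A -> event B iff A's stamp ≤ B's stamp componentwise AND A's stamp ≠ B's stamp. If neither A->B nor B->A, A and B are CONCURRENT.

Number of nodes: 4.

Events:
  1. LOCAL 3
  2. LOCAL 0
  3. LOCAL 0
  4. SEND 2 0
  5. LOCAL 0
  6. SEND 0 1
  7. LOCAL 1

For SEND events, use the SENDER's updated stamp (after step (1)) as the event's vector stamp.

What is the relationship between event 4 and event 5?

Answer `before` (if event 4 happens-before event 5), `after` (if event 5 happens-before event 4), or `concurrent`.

Answer: before

Derivation:
Initial: VV[0]=[0, 0, 0, 0]
Initial: VV[1]=[0, 0, 0, 0]
Initial: VV[2]=[0, 0, 0, 0]
Initial: VV[3]=[0, 0, 0, 0]
Event 1: LOCAL 3: VV[3][3]++ -> VV[3]=[0, 0, 0, 1]
Event 2: LOCAL 0: VV[0][0]++ -> VV[0]=[1, 0, 0, 0]
Event 3: LOCAL 0: VV[0][0]++ -> VV[0]=[2, 0, 0, 0]
Event 4: SEND 2->0: VV[2][2]++ -> VV[2]=[0, 0, 1, 0], msg_vec=[0, 0, 1, 0]; VV[0]=max(VV[0],msg_vec) then VV[0][0]++ -> VV[0]=[3, 0, 1, 0]
Event 5: LOCAL 0: VV[0][0]++ -> VV[0]=[4, 0, 1, 0]
Event 6: SEND 0->1: VV[0][0]++ -> VV[0]=[5, 0, 1, 0], msg_vec=[5, 0, 1, 0]; VV[1]=max(VV[1],msg_vec) then VV[1][1]++ -> VV[1]=[5, 1, 1, 0]
Event 7: LOCAL 1: VV[1][1]++ -> VV[1]=[5, 2, 1, 0]
Event 4 stamp: [0, 0, 1, 0]
Event 5 stamp: [4, 0, 1, 0]
[0, 0, 1, 0] <= [4, 0, 1, 0]? True
[4, 0, 1, 0] <= [0, 0, 1, 0]? False
Relation: before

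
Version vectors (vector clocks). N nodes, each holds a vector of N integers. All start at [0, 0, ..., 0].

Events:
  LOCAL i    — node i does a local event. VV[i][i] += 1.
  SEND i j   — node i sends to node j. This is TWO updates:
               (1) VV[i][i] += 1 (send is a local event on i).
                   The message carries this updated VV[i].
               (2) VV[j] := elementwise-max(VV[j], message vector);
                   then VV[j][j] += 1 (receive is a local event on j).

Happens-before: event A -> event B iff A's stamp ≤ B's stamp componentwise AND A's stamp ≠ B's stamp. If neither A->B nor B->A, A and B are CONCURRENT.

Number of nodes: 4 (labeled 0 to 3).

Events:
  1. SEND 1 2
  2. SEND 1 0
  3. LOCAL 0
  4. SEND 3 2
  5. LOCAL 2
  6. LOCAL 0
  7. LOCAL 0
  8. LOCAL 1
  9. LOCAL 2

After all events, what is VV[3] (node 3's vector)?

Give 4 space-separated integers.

Initial: VV[0]=[0, 0, 0, 0]
Initial: VV[1]=[0, 0, 0, 0]
Initial: VV[2]=[0, 0, 0, 0]
Initial: VV[3]=[0, 0, 0, 0]
Event 1: SEND 1->2: VV[1][1]++ -> VV[1]=[0, 1, 0, 0], msg_vec=[0, 1, 0, 0]; VV[2]=max(VV[2],msg_vec) then VV[2][2]++ -> VV[2]=[0, 1, 1, 0]
Event 2: SEND 1->0: VV[1][1]++ -> VV[1]=[0, 2, 0, 0], msg_vec=[0, 2, 0, 0]; VV[0]=max(VV[0],msg_vec) then VV[0][0]++ -> VV[0]=[1, 2, 0, 0]
Event 3: LOCAL 0: VV[0][0]++ -> VV[0]=[2, 2, 0, 0]
Event 4: SEND 3->2: VV[3][3]++ -> VV[3]=[0, 0, 0, 1], msg_vec=[0, 0, 0, 1]; VV[2]=max(VV[2],msg_vec) then VV[2][2]++ -> VV[2]=[0, 1, 2, 1]
Event 5: LOCAL 2: VV[2][2]++ -> VV[2]=[0, 1, 3, 1]
Event 6: LOCAL 0: VV[0][0]++ -> VV[0]=[3, 2, 0, 0]
Event 7: LOCAL 0: VV[0][0]++ -> VV[0]=[4, 2, 0, 0]
Event 8: LOCAL 1: VV[1][1]++ -> VV[1]=[0, 3, 0, 0]
Event 9: LOCAL 2: VV[2][2]++ -> VV[2]=[0, 1, 4, 1]
Final vectors: VV[0]=[4, 2, 0, 0]; VV[1]=[0, 3, 0, 0]; VV[2]=[0, 1, 4, 1]; VV[3]=[0, 0, 0, 1]

Answer: 0 0 0 1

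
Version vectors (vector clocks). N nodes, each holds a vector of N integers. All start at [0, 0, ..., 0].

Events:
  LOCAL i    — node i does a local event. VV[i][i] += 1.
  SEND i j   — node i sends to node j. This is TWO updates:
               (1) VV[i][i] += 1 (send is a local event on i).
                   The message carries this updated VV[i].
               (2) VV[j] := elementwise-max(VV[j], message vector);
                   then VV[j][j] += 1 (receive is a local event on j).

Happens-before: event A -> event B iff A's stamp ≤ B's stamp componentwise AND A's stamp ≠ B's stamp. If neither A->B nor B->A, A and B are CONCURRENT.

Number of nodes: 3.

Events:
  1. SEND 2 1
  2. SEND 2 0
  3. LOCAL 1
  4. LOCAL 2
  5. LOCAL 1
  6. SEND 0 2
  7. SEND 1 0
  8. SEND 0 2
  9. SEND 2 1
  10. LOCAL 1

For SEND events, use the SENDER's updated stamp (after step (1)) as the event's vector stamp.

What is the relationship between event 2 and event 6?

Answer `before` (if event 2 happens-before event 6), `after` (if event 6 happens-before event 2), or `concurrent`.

Answer: before

Derivation:
Initial: VV[0]=[0, 0, 0]
Initial: VV[1]=[0, 0, 0]
Initial: VV[2]=[0, 0, 0]
Event 1: SEND 2->1: VV[2][2]++ -> VV[2]=[0, 0, 1], msg_vec=[0, 0, 1]; VV[1]=max(VV[1],msg_vec) then VV[1][1]++ -> VV[1]=[0, 1, 1]
Event 2: SEND 2->0: VV[2][2]++ -> VV[2]=[0, 0, 2], msg_vec=[0, 0, 2]; VV[0]=max(VV[0],msg_vec) then VV[0][0]++ -> VV[0]=[1, 0, 2]
Event 3: LOCAL 1: VV[1][1]++ -> VV[1]=[0, 2, 1]
Event 4: LOCAL 2: VV[2][2]++ -> VV[2]=[0, 0, 3]
Event 5: LOCAL 1: VV[1][1]++ -> VV[1]=[0, 3, 1]
Event 6: SEND 0->2: VV[0][0]++ -> VV[0]=[2, 0, 2], msg_vec=[2, 0, 2]; VV[2]=max(VV[2],msg_vec) then VV[2][2]++ -> VV[2]=[2, 0, 4]
Event 7: SEND 1->0: VV[1][1]++ -> VV[1]=[0, 4, 1], msg_vec=[0, 4, 1]; VV[0]=max(VV[0],msg_vec) then VV[0][0]++ -> VV[0]=[3, 4, 2]
Event 8: SEND 0->2: VV[0][0]++ -> VV[0]=[4, 4, 2], msg_vec=[4, 4, 2]; VV[2]=max(VV[2],msg_vec) then VV[2][2]++ -> VV[2]=[4, 4, 5]
Event 9: SEND 2->1: VV[2][2]++ -> VV[2]=[4, 4, 6], msg_vec=[4, 4, 6]; VV[1]=max(VV[1],msg_vec) then VV[1][1]++ -> VV[1]=[4, 5, 6]
Event 10: LOCAL 1: VV[1][1]++ -> VV[1]=[4, 6, 6]
Event 2 stamp: [0, 0, 2]
Event 6 stamp: [2, 0, 2]
[0, 0, 2] <= [2, 0, 2]? True
[2, 0, 2] <= [0, 0, 2]? False
Relation: before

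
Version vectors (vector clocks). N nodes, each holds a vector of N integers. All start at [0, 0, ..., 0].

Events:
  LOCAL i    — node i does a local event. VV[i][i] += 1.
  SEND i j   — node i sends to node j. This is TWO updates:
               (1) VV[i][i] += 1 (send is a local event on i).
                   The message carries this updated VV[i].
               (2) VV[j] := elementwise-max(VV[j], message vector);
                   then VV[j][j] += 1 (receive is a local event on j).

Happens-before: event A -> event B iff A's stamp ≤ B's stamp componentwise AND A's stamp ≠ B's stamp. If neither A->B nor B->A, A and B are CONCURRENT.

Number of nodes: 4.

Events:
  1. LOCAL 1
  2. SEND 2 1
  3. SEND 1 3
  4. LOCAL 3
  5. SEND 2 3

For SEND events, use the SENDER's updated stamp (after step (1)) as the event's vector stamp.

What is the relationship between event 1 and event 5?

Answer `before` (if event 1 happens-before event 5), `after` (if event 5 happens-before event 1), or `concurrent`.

Answer: concurrent

Derivation:
Initial: VV[0]=[0, 0, 0, 0]
Initial: VV[1]=[0, 0, 0, 0]
Initial: VV[2]=[0, 0, 0, 0]
Initial: VV[3]=[0, 0, 0, 0]
Event 1: LOCAL 1: VV[1][1]++ -> VV[1]=[0, 1, 0, 0]
Event 2: SEND 2->1: VV[2][2]++ -> VV[2]=[0, 0, 1, 0], msg_vec=[0, 0, 1, 0]; VV[1]=max(VV[1],msg_vec) then VV[1][1]++ -> VV[1]=[0, 2, 1, 0]
Event 3: SEND 1->3: VV[1][1]++ -> VV[1]=[0, 3, 1, 0], msg_vec=[0, 3, 1, 0]; VV[3]=max(VV[3],msg_vec) then VV[3][3]++ -> VV[3]=[0, 3, 1, 1]
Event 4: LOCAL 3: VV[3][3]++ -> VV[3]=[0, 3, 1, 2]
Event 5: SEND 2->3: VV[2][2]++ -> VV[2]=[0, 0, 2, 0], msg_vec=[0, 0, 2, 0]; VV[3]=max(VV[3],msg_vec) then VV[3][3]++ -> VV[3]=[0, 3, 2, 3]
Event 1 stamp: [0, 1, 0, 0]
Event 5 stamp: [0, 0, 2, 0]
[0, 1, 0, 0] <= [0, 0, 2, 0]? False
[0, 0, 2, 0] <= [0, 1, 0, 0]? False
Relation: concurrent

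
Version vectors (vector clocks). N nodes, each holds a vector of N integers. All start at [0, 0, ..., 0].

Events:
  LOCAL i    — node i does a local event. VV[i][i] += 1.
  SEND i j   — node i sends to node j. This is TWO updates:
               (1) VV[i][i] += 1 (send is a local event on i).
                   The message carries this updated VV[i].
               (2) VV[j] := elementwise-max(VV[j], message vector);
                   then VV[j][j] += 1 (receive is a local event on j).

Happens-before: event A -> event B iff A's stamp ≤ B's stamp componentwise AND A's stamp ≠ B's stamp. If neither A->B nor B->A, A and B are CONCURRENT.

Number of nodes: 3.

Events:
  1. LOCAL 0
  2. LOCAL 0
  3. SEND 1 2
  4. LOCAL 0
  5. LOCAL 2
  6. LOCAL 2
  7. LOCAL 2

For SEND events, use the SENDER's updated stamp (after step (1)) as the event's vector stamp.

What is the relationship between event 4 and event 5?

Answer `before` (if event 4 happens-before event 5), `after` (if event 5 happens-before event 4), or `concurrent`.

Initial: VV[0]=[0, 0, 0]
Initial: VV[1]=[0, 0, 0]
Initial: VV[2]=[0, 0, 0]
Event 1: LOCAL 0: VV[0][0]++ -> VV[0]=[1, 0, 0]
Event 2: LOCAL 0: VV[0][0]++ -> VV[0]=[2, 0, 0]
Event 3: SEND 1->2: VV[1][1]++ -> VV[1]=[0, 1, 0], msg_vec=[0, 1, 0]; VV[2]=max(VV[2],msg_vec) then VV[2][2]++ -> VV[2]=[0, 1, 1]
Event 4: LOCAL 0: VV[0][0]++ -> VV[0]=[3, 0, 0]
Event 5: LOCAL 2: VV[2][2]++ -> VV[2]=[0, 1, 2]
Event 6: LOCAL 2: VV[2][2]++ -> VV[2]=[0, 1, 3]
Event 7: LOCAL 2: VV[2][2]++ -> VV[2]=[0, 1, 4]
Event 4 stamp: [3, 0, 0]
Event 5 stamp: [0, 1, 2]
[3, 0, 0] <= [0, 1, 2]? False
[0, 1, 2] <= [3, 0, 0]? False
Relation: concurrent

Answer: concurrent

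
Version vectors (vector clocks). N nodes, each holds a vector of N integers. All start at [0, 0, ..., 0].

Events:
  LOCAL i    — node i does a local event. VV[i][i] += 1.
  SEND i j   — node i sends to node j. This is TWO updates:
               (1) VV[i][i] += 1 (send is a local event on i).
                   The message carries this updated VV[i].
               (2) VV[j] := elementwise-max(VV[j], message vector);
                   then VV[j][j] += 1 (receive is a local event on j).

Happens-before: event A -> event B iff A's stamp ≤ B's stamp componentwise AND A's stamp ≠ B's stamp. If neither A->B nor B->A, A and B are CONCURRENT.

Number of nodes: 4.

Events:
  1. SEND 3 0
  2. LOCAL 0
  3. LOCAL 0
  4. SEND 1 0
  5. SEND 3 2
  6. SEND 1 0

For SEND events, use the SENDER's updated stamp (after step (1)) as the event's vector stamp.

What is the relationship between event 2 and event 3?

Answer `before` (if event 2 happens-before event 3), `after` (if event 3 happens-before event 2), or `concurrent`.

Answer: before

Derivation:
Initial: VV[0]=[0, 0, 0, 0]
Initial: VV[1]=[0, 0, 0, 0]
Initial: VV[2]=[0, 0, 0, 0]
Initial: VV[3]=[0, 0, 0, 0]
Event 1: SEND 3->0: VV[3][3]++ -> VV[3]=[0, 0, 0, 1], msg_vec=[0, 0, 0, 1]; VV[0]=max(VV[0],msg_vec) then VV[0][0]++ -> VV[0]=[1, 0, 0, 1]
Event 2: LOCAL 0: VV[0][0]++ -> VV[0]=[2, 0, 0, 1]
Event 3: LOCAL 0: VV[0][0]++ -> VV[0]=[3, 0, 0, 1]
Event 4: SEND 1->0: VV[1][1]++ -> VV[1]=[0, 1, 0, 0], msg_vec=[0, 1, 0, 0]; VV[0]=max(VV[0],msg_vec) then VV[0][0]++ -> VV[0]=[4, 1, 0, 1]
Event 5: SEND 3->2: VV[3][3]++ -> VV[3]=[0, 0, 0, 2], msg_vec=[0, 0, 0, 2]; VV[2]=max(VV[2],msg_vec) then VV[2][2]++ -> VV[2]=[0, 0, 1, 2]
Event 6: SEND 1->0: VV[1][1]++ -> VV[1]=[0, 2, 0, 0], msg_vec=[0, 2, 0, 0]; VV[0]=max(VV[0],msg_vec) then VV[0][0]++ -> VV[0]=[5, 2, 0, 1]
Event 2 stamp: [2, 0, 0, 1]
Event 3 stamp: [3, 0, 0, 1]
[2, 0, 0, 1] <= [3, 0, 0, 1]? True
[3, 0, 0, 1] <= [2, 0, 0, 1]? False
Relation: before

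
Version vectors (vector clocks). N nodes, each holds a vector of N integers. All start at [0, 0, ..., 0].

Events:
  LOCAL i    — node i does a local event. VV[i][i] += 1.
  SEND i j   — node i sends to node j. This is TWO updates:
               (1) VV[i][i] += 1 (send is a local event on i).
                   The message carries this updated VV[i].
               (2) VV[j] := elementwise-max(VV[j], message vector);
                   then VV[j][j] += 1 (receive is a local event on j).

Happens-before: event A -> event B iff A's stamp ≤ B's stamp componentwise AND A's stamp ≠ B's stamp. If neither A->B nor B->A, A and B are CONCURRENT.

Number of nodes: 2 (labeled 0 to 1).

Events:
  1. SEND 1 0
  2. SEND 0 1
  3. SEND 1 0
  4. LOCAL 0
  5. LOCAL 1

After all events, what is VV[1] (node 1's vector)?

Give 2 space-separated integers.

Initial: VV[0]=[0, 0]
Initial: VV[1]=[0, 0]
Event 1: SEND 1->0: VV[1][1]++ -> VV[1]=[0, 1], msg_vec=[0, 1]; VV[0]=max(VV[0],msg_vec) then VV[0][0]++ -> VV[0]=[1, 1]
Event 2: SEND 0->1: VV[0][0]++ -> VV[0]=[2, 1], msg_vec=[2, 1]; VV[1]=max(VV[1],msg_vec) then VV[1][1]++ -> VV[1]=[2, 2]
Event 3: SEND 1->0: VV[1][1]++ -> VV[1]=[2, 3], msg_vec=[2, 3]; VV[0]=max(VV[0],msg_vec) then VV[0][0]++ -> VV[0]=[3, 3]
Event 4: LOCAL 0: VV[0][0]++ -> VV[0]=[4, 3]
Event 5: LOCAL 1: VV[1][1]++ -> VV[1]=[2, 4]
Final vectors: VV[0]=[4, 3]; VV[1]=[2, 4]

Answer: 2 4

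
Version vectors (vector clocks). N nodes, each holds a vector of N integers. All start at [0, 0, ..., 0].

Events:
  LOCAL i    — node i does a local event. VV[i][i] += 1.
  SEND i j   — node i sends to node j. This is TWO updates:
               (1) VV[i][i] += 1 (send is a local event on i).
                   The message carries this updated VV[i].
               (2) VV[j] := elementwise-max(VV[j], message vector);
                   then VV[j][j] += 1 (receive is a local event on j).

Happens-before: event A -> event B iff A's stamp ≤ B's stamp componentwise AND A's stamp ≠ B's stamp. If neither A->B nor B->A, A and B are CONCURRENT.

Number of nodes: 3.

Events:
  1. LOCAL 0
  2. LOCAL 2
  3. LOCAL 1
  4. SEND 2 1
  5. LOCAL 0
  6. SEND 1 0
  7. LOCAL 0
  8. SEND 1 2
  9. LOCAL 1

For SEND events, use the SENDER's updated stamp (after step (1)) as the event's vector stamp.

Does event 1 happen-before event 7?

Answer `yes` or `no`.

Answer: yes

Derivation:
Initial: VV[0]=[0, 0, 0]
Initial: VV[1]=[0, 0, 0]
Initial: VV[2]=[0, 0, 0]
Event 1: LOCAL 0: VV[0][0]++ -> VV[0]=[1, 0, 0]
Event 2: LOCAL 2: VV[2][2]++ -> VV[2]=[0, 0, 1]
Event 3: LOCAL 1: VV[1][1]++ -> VV[1]=[0, 1, 0]
Event 4: SEND 2->1: VV[2][2]++ -> VV[2]=[0, 0, 2], msg_vec=[0, 0, 2]; VV[1]=max(VV[1],msg_vec) then VV[1][1]++ -> VV[1]=[0, 2, 2]
Event 5: LOCAL 0: VV[0][0]++ -> VV[0]=[2, 0, 0]
Event 6: SEND 1->0: VV[1][1]++ -> VV[1]=[0, 3, 2], msg_vec=[0, 3, 2]; VV[0]=max(VV[0],msg_vec) then VV[0][0]++ -> VV[0]=[3, 3, 2]
Event 7: LOCAL 0: VV[0][0]++ -> VV[0]=[4, 3, 2]
Event 8: SEND 1->2: VV[1][1]++ -> VV[1]=[0, 4, 2], msg_vec=[0, 4, 2]; VV[2]=max(VV[2],msg_vec) then VV[2][2]++ -> VV[2]=[0, 4, 3]
Event 9: LOCAL 1: VV[1][1]++ -> VV[1]=[0, 5, 2]
Event 1 stamp: [1, 0, 0]
Event 7 stamp: [4, 3, 2]
[1, 0, 0] <= [4, 3, 2]? True. Equal? False. Happens-before: True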